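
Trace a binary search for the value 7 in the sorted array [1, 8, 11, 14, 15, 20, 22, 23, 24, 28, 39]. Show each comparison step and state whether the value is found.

Binary search for 7 in [1, 8, 11, 14, 15, 20, 22, 23, 24, 28, 39]:

lo=0, hi=10, mid=5, arr[mid]=20 -> 20 > 7, search left half
lo=0, hi=4, mid=2, arr[mid]=11 -> 11 > 7, search left half
lo=0, hi=1, mid=0, arr[mid]=1 -> 1 < 7, search right half
lo=1, hi=1, mid=1, arr[mid]=8 -> 8 > 7, search left half
lo=1 > hi=0, target 7 not found

Binary search determines that 7 is not in the array after 4 comparisons. The search space was exhausted without finding the target.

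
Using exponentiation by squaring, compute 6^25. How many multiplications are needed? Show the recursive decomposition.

Computing 6^25 by squaring (build up from 6^1; each line after the first costs one multiplication):

6^1 = 6
6^2 = (6^1)^2 = 6^2 = 36
6^3 = 6 * 6^2 = 6 * 36 = 216
6^6 = (6^3)^2 = 216^2 = 46656
6^12 = (6^6)^2 = 46656^2 = 2176782336
6^24 = (6^12)^2 = 2176782336^2 = 4738381338321616896
6^25 = 6 * 6^24 = 6 * 4738381338321616896 = 28430288029929701376

Result: 28430288029929701376
Multiplications needed: 6 (6 lines after 6^1)

6^25 = 28430288029929701376. Using exponentiation by squaring, this requires 6 multiplications. The key idea: if the exponent is even, square the half-power; if odd, multiply by the base once.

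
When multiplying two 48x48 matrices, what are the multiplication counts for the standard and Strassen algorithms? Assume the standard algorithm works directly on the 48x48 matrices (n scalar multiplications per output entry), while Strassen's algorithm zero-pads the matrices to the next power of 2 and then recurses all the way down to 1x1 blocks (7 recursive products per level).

Matrix multiplication for 48x48 matrices:

Strassen's algorithm requires power-of-2 dimensions. Pad 48x48 to 64x64 (next power of 2).

Standard algorithm: 48^3 = 110592 multiplications
Strassen's algorithm: 7^(log2(64)) = 7^6 = 117649 multiplications
Difference: 110592 - 117649 = -7057 (Strassen uses MORE here due to padding overhead — for small or just-over-power-of-2 n, padding can outweigh the per-level savings)

Standard: 110592 multiplications (48^3). Strassen: 117649 multiplications (7^6, after padding to 64x64). Strassen reduces 8 recursive multiplications to 7 at each level.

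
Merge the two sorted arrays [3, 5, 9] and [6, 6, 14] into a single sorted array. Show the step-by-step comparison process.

Merging process:

Compare 3 vs 6: take 3 from left. Merged: [3]
Compare 5 vs 6: take 5 from left. Merged: [3, 5]
Compare 9 vs 6: take 6 from right. Merged: [3, 5, 6]
Compare 9 vs 6: take 6 from right. Merged: [3, 5, 6, 6]
Compare 9 vs 14: take 9 from left. Merged: [3, 5, 6, 6, 9]
Append remaining from right: [14]. Merged: [3, 5, 6, 6, 9, 14]

Final merged array: [3, 5, 6, 6, 9, 14]
Total comparisons: 5

The merged array is [3, 5, 6, 6, 9, 14], requiring 5 comparisons. The merge step runs in O(n) time where n is the total number of elements.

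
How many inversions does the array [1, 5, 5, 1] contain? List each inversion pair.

Finding inversions in [1, 5, 5, 1]:

(1, 3): arr[1]=5 > arr[3]=1
(2, 3): arr[2]=5 > arr[3]=1

Total inversions: 2

The array has 2 inversion(s): (1,3), (2,3). Each pair (i,j) satisfies i < j and arr[i] > arr[j].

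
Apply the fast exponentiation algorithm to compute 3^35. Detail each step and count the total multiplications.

Computing 3^35 by squaring (build up from 3^1; each line after the first costs one multiplication):

3^1 = 3
3^2 = (3^1)^2 = 3^2 = 9
3^4 = (3^2)^2 = 9^2 = 81
3^8 = (3^4)^2 = 81^2 = 6561
3^16 = (3^8)^2 = 6561^2 = 43046721
3^17 = 3 * 3^16 = 3 * 43046721 = 129140163
3^34 = (3^17)^2 = 129140163^2 = 16677181699666569
3^35 = 3 * 3^34 = 3 * 16677181699666569 = 50031545098999707

Result: 50031545098999707
Multiplications needed: 7 (7 lines after 3^1)

3^35 = 50031545098999707. Using exponentiation by squaring, this requires 7 multiplications. The key idea: if the exponent is even, square the half-power; if odd, multiply by the base once.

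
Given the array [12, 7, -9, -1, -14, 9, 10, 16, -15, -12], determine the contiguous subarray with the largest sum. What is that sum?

Using Kadane's algorithm on [12, 7, -9, -1, -14, 9, 10, 16, -15, -12]:

Scanning through the array:
Position 1 (value 7): max_ending_here = 19, max_so_far = 19
Position 2 (value -9): max_ending_here = 10, max_so_far = 19
Position 3 (value -1): max_ending_here = 9, max_so_far = 19
Position 4 (value -14): max_ending_here = -5, max_so_far = 19
Position 5 (value 9): max_ending_here = 9, max_so_far = 19
Position 6 (value 10): max_ending_here = 19, max_so_far = 19
Position 7 (value 16): max_ending_here = 35, max_so_far = 35
Position 8 (value -15): max_ending_here = 20, max_so_far = 35
Position 9 (value -12): max_ending_here = 8, max_so_far = 35

Maximum subarray: [9, 10, 16]
Maximum sum: 35

The maximum subarray is [9, 10, 16] with sum 35. This subarray runs from index 5 to index 7.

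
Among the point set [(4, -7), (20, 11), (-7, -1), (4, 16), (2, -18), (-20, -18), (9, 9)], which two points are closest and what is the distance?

Computing all pairwise distances among 7 points:

d((4, -7), (20, 11)) = 24.0832
d((4, -7), (-7, -1)) = 12.53
d((4, -7), (4, 16)) = 23.0
d((4, -7), (2, -18)) = 11.1803
d((4, -7), (-20, -18)) = 26.4008
d((4, -7), (9, 9)) = 16.7631
d((20, 11), (-7, -1)) = 29.5466
d((20, 11), (4, 16)) = 16.7631
d((20, 11), (2, -18)) = 34.1321
d((20, 11), (-20, -18)) = 49.4065
d((20, 11), (9, 9)) = 11.1803
d((-7, -1), (4, 16)) = 20.2485
d((-7, -1), (2, -18)) = 19.2354
d((-7, -1), (-20, -18)) = 21.4009
d((-7, -1), (9, 9)) = 18.868
d((4, 16), (2, -18)) = 34.0588
d((4, 16), (-20, -18)) = 41.6173
d((4, 16), (9, 9)) = 8.6023 <-- minimum
d((2, -18), (-20, -18)) = 22.0
d((2, -18), (9, 9)) = 27.8927
d((-20, -18), (9, 9)) = 39.6232

Closest pair: (4, 16) and (9, 9) with distance 8.6023

The closest pair is (4, 16) and (9, 9) with Euclidean distance 8.6023. For 7 points, brute-force pairwise comparison is shown above. For large n, the divide-and-conquer algorithm (sort by x, recurse on halves, check the dividing strip) achieves O(n log n).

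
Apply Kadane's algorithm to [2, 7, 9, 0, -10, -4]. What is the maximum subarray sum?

Using Kadane's algorithm on [2, 7, 9, 0, -10, -4]:

Scanning through the array:
Position 1 (value 7): max_ending_here = 9, max_so_far = 9
Position 2 (value 9): max_ending_here = 18, max_so_far = 18
Position 3 (value 0): max_ending_here = 18, max_so_far = 18
Position 4 (value -10): max_ending_here = 8, max_so_far = 18
Position 5 (value -4): max_ending_here = 4, max_so_far = 18

Maximum subarray: [2, 7, 9]
Maximum sum: 18

The maximum subarray is [2, 7, 9] with sum 18. This subarray runs from index 0 to index 2.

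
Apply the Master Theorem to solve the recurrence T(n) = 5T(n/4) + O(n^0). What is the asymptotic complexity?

Master Theorem for T(n) = 5T(n/4) + O(n^0):

a = 5, b = 4, c = 0
log_b(a) = log_4(5) = 1.1610

Case 1: c = 0 < log_4(5) = 1.1610
T(n) = O(n^(log_4 5))

For T(n) = 5T(n/4) + O(n^0): log_4(5) = 1.1610. This is Case 1 of the Master Theorem (c < log_b(a), work dominated by leaves), giving O(n^(log_4 5)).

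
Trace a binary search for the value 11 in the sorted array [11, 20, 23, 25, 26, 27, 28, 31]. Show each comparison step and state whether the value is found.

Binary search for 11 in [11, 20, 23, 25, 26, 27, 28, 31]:

lo=0, hi=7, mid=3, arr[mid]=25 -> 25 > 11, search left half
lo=0, hi=2, mid=1, arr[mid]=20 -> 20 > 11, search left half
lo=0, hi=0, mid=0, arr[mid]=11 -> Found target at index 0!

Binary search finds 11 at index 0 after 3 comparisons. The search repeatedly halves the search space by comparing with the middle element.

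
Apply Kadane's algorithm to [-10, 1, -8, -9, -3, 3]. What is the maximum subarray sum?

Using Kadane's algorithm on [-10, 1, -8, -9, -3, 3]:

Scanning through the array:
Position 1 (value 1): max_ending_here = 1, max_so_far = 1
Position 2 (value -8): max_ending_here = -7, max_so_far = 1
Position 3 (value -9): max_ending_here = -9, max_so_far = 1
Position 4 (value -3): max_ending_here = -3, max_so_far = 1
Position 5 (value 3): max_ending_here = 3, max_so_far = 3

Maximum subarray: [3]
Maximum sum: 3

The maximum subarray is [3] with sum 3. This subarray runs from index 5 to index 5.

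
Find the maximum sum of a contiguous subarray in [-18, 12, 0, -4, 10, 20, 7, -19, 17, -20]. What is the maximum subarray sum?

Using Kadane's algorithm on [-18, 12, 0, -4, 10, 20, 7, -19, 17, -20]:

Scanning through the array:
Position 1 (value 12): max_ending_here = 12, max_so_far = 12
Position 2 (value 0): max_ending_here = 12, max_so_far = 12
Position 3 (value -4): max_ending_here = 8, max_so_far = 12
Position 4 (value 10): max_ending_here = 18, max_so_far = 18
Position 5 (value 20): max_ending_here = 38, max_so_far = 38
Position 6 (value 7): max_ending_here = 45, max_so_far = 45
Position 7 (value -19): max_ending_here = 26, max_so_far = 45
Position 8 (value 17): max_ending_here = 43, max_so_far = 45
Position 9 (value -20): max_ending_here = 23, max_so_far = 45

Maximum subarray: [12, 0, -4, 10, 20, 7]
Maximum sum: 45

The maximum subarray is [12, 0, -4, 10, 20, 7] with sum 45. This subarray runs from index 1 to index 6.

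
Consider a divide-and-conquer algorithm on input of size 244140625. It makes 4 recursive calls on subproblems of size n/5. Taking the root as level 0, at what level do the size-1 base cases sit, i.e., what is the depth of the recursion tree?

For divide and conquer with division factor 5:

Problem sizes at each level:
Level 0: 244140625
Level 1: 48828125
Level 2: 9765625
Level 3: 1953125
Level 4: 390625
Level 5: 78125
Level 6: 15625
Level 7: 3125
Level 8: 625
Level 9: 125
Level 10: 25
Level 11: 5
Level 12: 1

The root is level 0 and the size-1 base case is level 12 (the tree spans levels 0 through 12, i.e. 13 levels counting the root), so the depth is the number of divisions: log_5(244140625) = 12

The recursion tree depth is log_5(244140625) = 12. At each level, the problem size is divided by 5, so it takes 12 divisions to reduce to a base case of size 1. The algorithm makes 4 recursive calls at each level.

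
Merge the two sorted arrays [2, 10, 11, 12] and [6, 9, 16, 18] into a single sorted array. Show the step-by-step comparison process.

Merging process:

Compare 2 vs 6: take 2 from left. Merged: [2]
Compare 10 vs 6: take 6 from right. Merged: [2, 6]
Compare 10 vs 9: take 9 from right. Merged: [2, 6, 9]
Compare 10 vs 16: take 10 from left. Merged: [2, 6, 9, 10]
Compare 11 vs 16: take 11 from left. Merged: [2, 6, 9, 10, 11]
Compare 12 vs 16: take 12 from left. Merged: [2, 6, 9, 10, 11, 12]
Append remaining from right: [16, 18]. Merged: [2, 6, 9, 10, 11, 12, 16, 18]

Final merged array: [2, 6, 9, 10, 11, 12, 16, 18]
Total comparisons: 6

The merged array is [2, 6, 9, 10, 11, 12, 16, 18], requiring 6 comparisons. The merge step runs in O(n) time where n is the total number of elements.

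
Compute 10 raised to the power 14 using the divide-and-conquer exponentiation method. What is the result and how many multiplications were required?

Computing 10^14 by squaring (build up from 10^1; each line after the first costs one multiplication):

10^1 = 10
10^2 = (10^1)^2 = 10^2 = 100
10^3 = 10 * 10^2 = 10 * 100 = 1000
10^6 = (10^3)^2 = 1000^2 = 1000000
10^7 = 10 * 10^6 = 10 * 1000000 = 10000000
10^14 = (10^7)^2 = 10000000^2 = 100000000000000

Result: 100000000000000
Multiplications needed: 5 (5 lines after 10^1)

10^14 = 100000000000000. Using exponentiation by squaring, this requires 5 multiplications. The key idea: if the exponent is even, square the half-power; if odd, multiply by the base once.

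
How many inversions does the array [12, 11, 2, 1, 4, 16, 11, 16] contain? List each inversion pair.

Finding inversions in [12, 11, 2, 1, 4, 16, 11, 16]:

(0, 1): arr[0]=12 > arr[1]=11
(0, 2): arr[0]=12 > arr[2]=2
(0, 3): arr[0]=12 > arr[3]=1
(0, 4): arr[0]=12 > arr[4]=4
(0, 6): arr[0]=12 > arr[6]=11
(1, 2): arr[1]=11 > arr[2]=2
(1, 3): arr[1]=11 > arr[3]=1
(1, 4): arr[1]=11 > arr[4]=4
(2, 3): arr[2]=2 > arr[3]=1
(5, 6): arr[5]=16 > arr[6]=11

Total inversions: 10

The array has 10 inversion(s): (0,1), (0,2), (0,3), (0,4), (0,6), (1,2), (1,3), (1,4), (2,3), (5,6). Each pair (i,j) satisfies i < j and arr[i] > arr[j].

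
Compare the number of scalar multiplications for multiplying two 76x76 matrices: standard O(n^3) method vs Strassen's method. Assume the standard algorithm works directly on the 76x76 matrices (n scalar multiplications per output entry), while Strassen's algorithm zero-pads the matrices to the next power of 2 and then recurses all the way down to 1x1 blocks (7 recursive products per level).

Matrix multiplication for 76x76 matrices:

Strassen's algorithm requires power-of-2 dimensions. Pad 76x76 to 128x128 (next power of 2).

Standard algorithm: 76^3 = 438976 multiplications
Strassen's algorithm: 7^(log2(128)) = 7^7 = 823543 multiplications
Difference: 438976 - 823543 = -384567 (Strassen uses MORE here due to padding overhead — for small or just-over-power-of-2 n, padding can outweigh the per-level savings)

Standard: 438976 multiplications (76^3). Strassen: 823543 multiplications (7^7, after padding to 128x128). Strassen reduces 8 recursive multiplications to 7 at each level.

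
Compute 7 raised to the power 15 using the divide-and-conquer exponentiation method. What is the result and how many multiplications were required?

Computing 7^15 by squaring (build up from 7^1; each line after the first costs one multiplication):

7^1 = 7
7^2 = (7^1)^2 = 7^2 = 49
7^3 = 7 * 7^2 = 7 * 49 = 343
7^6 = (7^3)^2 = 343^2 = 117649
7^7 = 7 * 7^6 = 7 * 117649 = 823543
7^14 = (7^7)^2 = 823543^2 = 678223072849
7^15 = 7 * 7^14 = 7 * 678223072849 = 4747561509943

Result: 4747561509943
Multiplications needed: 6 (6 lines after 7^1)

7^15 = 4747561509943. Using exponentiation by squaring, this requires 6 multiplications. The key idea: if the exponent is even, square the half-power; if odd, multiply by the base once.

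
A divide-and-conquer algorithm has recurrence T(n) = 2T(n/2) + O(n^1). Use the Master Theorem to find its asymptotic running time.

Master Theorem for T(n) = 2T(n/2) + O(n^1):

a = 2, b = 2, c = 1
log_b(a) = log_2(2) = 1.0000

Case 2: c = 1 = log_2(2) = 1.0000
T(n) = O(n^1 log n) = O(n log n)

For T(n) = 2T(n/2) + O(n^1): log_2(2) = 1.0000. This is Case 2 of the Master Theorem (c = log_b(a), equal work at all levels), giving O(n log n).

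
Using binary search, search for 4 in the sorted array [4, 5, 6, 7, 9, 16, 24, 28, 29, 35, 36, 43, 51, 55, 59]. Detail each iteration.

Binary search for 4 in [4, 5, 6, 7, 9, 16, 24, 28, 29, 35, 36, 43, 51, 55, 59]:

lo=0, hi=14, mid=7, arr[mid]=28 -> 28 > 4, search left half
lo=0, hi=6, mid=3, arr[mid]=7 -> 7 > 4, search left half
lo=0, hi=2, mid=1, arr[mid]=5 -> 5 > 4, search left half
lo=0, hi=0, mid=0, arr[mid]=4 -> Found target at index 0!

Binary search finds 4 at index 0 after 4 comparisons. The search repeatedly halves the search space by comparing with the middle element.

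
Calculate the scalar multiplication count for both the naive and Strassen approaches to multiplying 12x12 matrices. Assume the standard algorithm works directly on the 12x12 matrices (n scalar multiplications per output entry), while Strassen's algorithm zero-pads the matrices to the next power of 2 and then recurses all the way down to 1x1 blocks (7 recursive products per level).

Matrix multiplication for 12x12 matrices:

Strassen's algorithm requires power-of-2 dimensions. Pad 12x12 to 16x16 (next power of 2).

Standard algorithm: 12^3 = 1728 multiplications
Strassen's algorithm: 7^(log2(16)) = 7^4 = 2401 multiplications
Difference: 1728 - 2401 = -673 (Strassen uses MORE here due to padding overhead — for small or just-over-power-of-2 n, padding can outweigh the per-level savings)

Standard: 1728 multiplications (12^3). Strassen: 2401 multiplications (7^4, after padding to 16x16). Strassen reduces 8 recursive multiplications to 7 at each level.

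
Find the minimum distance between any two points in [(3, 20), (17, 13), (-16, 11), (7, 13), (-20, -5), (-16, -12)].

Computing all pairwise distances among 6 points:

d((3, 20), (17, 13)) = 15.6525
d((3, 20), (-16, 11)) = 21.0238
d((3, 20), (7, 13)) = 8.0623 <-- minimum
d((3, 20), (-20, -5)) = 33.9706
d((3, 20), (-16, -12)) = 37.2156
d((17, 13), (-16, 11)) = 33.0606
d((17, 13), (7, 13)) = 10.0
d((17, 13), (-20, -5)) = 41.1461
d((17, 13), (-16, -12)) = 41.4005
d((-16, 11), (7, 13)) = 23.0868
d((-16, 11), (-20, -5)) = 16.4924
d((-16, 11), (-16, -12)) = 23.0
d((7, 13), (-20, -5)) = 32.45
d((7, 13), (-16, -12)) = 33.9706
d((-20, -5), (-16, -12)) = 8.0623 <-- minimum

Minimum distance: 8.0623 (tie among 2 pairs: (3, 20) and (7, 13); (-20, -5) and (-16, -12))

The minimum Euclidean distance is 8.0623. There is a tie: 2 pairs achieve this minimum — (3, 20) and (7, 13); (-20, -5) and (-16, -12). Any of these is a valid closest pair. For 6 points, brute-force pairwise comparison is shown above. For large n, the divide-and-conquer algorithm (sort by x, recurse on halves, check the dividing strip) achieves O(n log n).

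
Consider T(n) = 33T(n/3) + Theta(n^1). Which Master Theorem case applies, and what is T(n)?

Master Theorem for T(n) = 33T(n/3) + O(n^1):

a = 33, b = 3, c = 1
log_b(a) = log_3(33) = 3.1827

Case 1: c = 1 < log_3(33) = 3.1827
T(n) = O(n^(log_3 33))

For T(n) = 33T(n/3) + O(n^1): log_3(33) = 3.1827. This is Case 1 of the Master Theorem (c < log_b(a), work dominated by leaves), giving O(n^(log_3 33)).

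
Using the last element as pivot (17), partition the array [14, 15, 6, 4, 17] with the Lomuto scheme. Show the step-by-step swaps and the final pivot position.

Lomuto partition with pivot = 17:

Initial array: [14, 15, 6, 4, 17]

arr[0]=14 <= 17: swap with position 0, array becomes [14, 15, 6, 4, 17]
arr[1]=15 <= 17: swap with position 1, array becomes [14, 15, 6, 4, 17]
arr[2]=6 <= 17: swap with position 2, array becomes [14, 15, 6, 4, 17]
arr[3]=4 <= 17: swap with position 3, array becomes [14, 15, 6, 4, 17]

Place pivot at position 4: [14, 15, 6, 4, 17]
Pivot position: 4

After partitioning with pivot 17, the array becomes [14, 15, 6, 4, 17]. The pivot is placed at index 4. All elements to the left of the pivot are <= 17, and all elements to the right are > 17.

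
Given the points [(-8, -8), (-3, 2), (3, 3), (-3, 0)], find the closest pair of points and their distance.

Computing all pairwise distances among 4 points:

d((-8, -8), (-3, 2)) = 11.1803
d((-8, -8), (3, 3)) = 15.5563
d((-8, -8), (-3, 0)) = 9.434
d((-3, 2), (3, 3)) = 6.0828
d((-3, 2), (-3, 0)) = 2.0 <-- minimum
d((3, 3), (-3, 0)) = 6.7082

Closest pair: (-3, 2) and (-3, 0) with distance 2.0

The closest pair is (-3, 2) and (-3, 0) with Euclidean distance 2.0. For 4 points, brute-force pairwise comparison is shown above. For large n, the divide-and-conquer algorithm (sort by x, recurse on halves, check the dividing strip) achieves O(n log n).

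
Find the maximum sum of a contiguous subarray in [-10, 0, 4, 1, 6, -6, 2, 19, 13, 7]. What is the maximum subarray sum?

Using Kadane's algorithm on [-10, 0, 4, 1, 6, -6, 2, 19, 13, 7]:

Scanning through the array:
Position 1 (value 0): max_ending_here = 0, max_so_far = 0
Position 2 (value 4): max_ending_here = 4, max_so_far = 4
Position 3 (value 1): max_ending_here = 5, max_so_far = 5
Position 4 (value 6): max_ending_here = 11, max_so_far = 11
Position 5 (value -6): max_ending_here = 5, max_so_far = 11
Position 6 (value 2): max_ending_here = 7, max_so_far = 11
Position 7 (value 19): max_ending_here = 26, max_so_far = 26
Position 8 (value 13): max_ending_here = 39, max_so_far = 39
Position 9 (value 7): max_ending_here = 46, max_so_far = 46

Maximum subarray: [0, 4, 1, 6, -6, 2, 19, 13, 7]
Maximum sum: 46

The maximum subarray is [0, 4, 1, 6, -6, 2, 19, 13, 7] with sum 46. This subarray runs from index 1 to index 9.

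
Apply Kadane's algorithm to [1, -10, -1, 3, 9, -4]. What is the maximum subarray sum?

Using Kadane's algorithm on [1, -10, -1, 3, 9, -4]:

Scanning through the array:
Position 1 (value -10): max_ending_here = -9, max_so_far = 1
Position 2 (value -1): max_ending_here = -1, max_so_far = 1
Position 3 (value 3): max_ending_here = 3, max_so_far = 3
Position 4 (value 9): max_ending_here = 12, max_so_far = 12
Position 5 (value -4): max_ending_here = 8, max_so_far = 12

Maximum subarray: [3, 9]
Maximum sum: 12

The maximum subarray is [3, 9] with sum 12. This subarray runs from index 3 to index 4.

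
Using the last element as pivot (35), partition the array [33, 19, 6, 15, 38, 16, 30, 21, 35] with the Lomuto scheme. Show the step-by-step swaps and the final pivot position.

Lomuto partition with pivot = 35:

Initial array: [33, 19, 6, 15, 38, 16, 30, 21, 35]

arr[0]=33 <= 35: swap with position 0, array becomes [33, 19, 6, 15, 38, 16, 30, 21, 35]
arr[1]=19 <= 35: swap with position 1, array becomes [33, 19, 6, 15, 38, 16, 30, 21, 35]
arr[2]=6 <= 35: swap with position 2, array becomes [33, 19, 6, 15, 38, 16, 30, 21, 35]
arr[3]=15 <= 35: swap with position 3, array becomes [33, 19, 6, 15, 38, 16, 30, 21, 35]
arr[4]=38 > 35: no swap
arr[5]=16 <= 35: swap with position 4, array becomes [33, 19, 6, 15, 16, 38, 30, 21, 35]
arr[6]=30 <= 35: swap with position 5, array becomes [33, 19, 6, 15, 16, 30, 38, 21, 35]
arr[7]=21 <= 35: swap with position 6, array becomes [33, 19, 6, 15, 16, 30, 21, 38, 35]

Place pivot at position 7: [33, 19, 6, 15, 16, 30, 21, 35, 38]
Pivot position: 7

After partitioning with pivot 35, the array becomes [33, 19, 6, 15, 16, 30, 21, 35, 38]. The pivot is placed at index 7. All elements to the left of the pivot are <= 35, and all elements to the right are > 35.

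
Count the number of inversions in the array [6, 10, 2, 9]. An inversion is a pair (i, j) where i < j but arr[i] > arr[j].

Finding inversions in [6, 10, 2, 9]:

(0, 2): arr[0]=6 > arr[2]=2
(1, 2): arr[1]=10 > arr[2]=2
(1, 3): arr[1]=10 > arr[3]=9

Total inversions: 3

The array has 3 inversion(s): (0,2), (1,2), (1,3). Each pair (i,j) satisfies i < j and arr[i] > arr[j].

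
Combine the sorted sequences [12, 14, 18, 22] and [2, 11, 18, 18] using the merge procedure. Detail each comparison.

Merging process:

Compare 12 vs 2: take 2 from right. Merged: [2]
Compare 12 vs 11: take 11 from right. Merged: [2, 11]
Compare 12 vs 18: take 12 from left. Merged: [2, 11, 12]
Compare 14 vs 18: take 14 from left. Merged: [2, 11, 12, 14]
Compare 18 vs 18: take 18 from left. Merged: [2, 11, 12, 14, 18]
Compare 22 vs 18: take 18 from right. Merged: [2, 11, 12, 14, 18, 18]
Compare 22 vs 18: take 18 from right. Merged: [2, 11, 12, 14, 18, 18, 18]
Append remaining from left: [22]. Merged: [2, 11, 12, 14, 18, 18, 18, 22]

Final merged array: [2, 11, 12, 14, 18, 18, 18, 22]
Total comparisons: 7

The merged array is [2, 11, 12, 14, 18, 18, 18, 22], requiring 7 comparisons. The merge step runs in O(n) time where n is the total number of elements.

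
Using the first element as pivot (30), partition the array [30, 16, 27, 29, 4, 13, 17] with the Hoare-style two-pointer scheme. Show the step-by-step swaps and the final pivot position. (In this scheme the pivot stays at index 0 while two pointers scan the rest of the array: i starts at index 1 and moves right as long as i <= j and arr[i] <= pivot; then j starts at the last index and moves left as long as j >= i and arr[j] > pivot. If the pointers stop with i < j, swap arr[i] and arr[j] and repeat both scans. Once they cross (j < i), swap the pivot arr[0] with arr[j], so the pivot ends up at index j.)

Hoare-style two-pointer partition with pivot = 30:

Initial array: [30, 16, 27, 29, 4, 13, 17]

Pointers start at i = 1, j = 6.
i ends at 7, j ends at 6: the pointers have crossed (j < i), so scanning stops.

Swap pivot arr[0] with arr[6] to place pivot at position 6: [17, 16, 27, 29, 4, 13, 30]
Pivot position: 6

After partitioning with pivot 30, the array becomes [17, 16, 27, 29, 4, 13, 30]. The pivot is placed at index 6. All elements to the left of the pivot are <= 30, and all elements to the right are > 30.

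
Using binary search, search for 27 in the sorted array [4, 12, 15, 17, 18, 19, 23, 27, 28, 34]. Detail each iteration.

Binary search for 27 in [4, 12, 15, 17, 18, 19, 23, 27, 28, 34]:

lo=0, hi=9, mid=4, arr[mid]=18 -> 18 < 27, search right half
lo=5, hi=9, mid=7, arr[mid]=27 -> Found target at index 7!

Binary search finds 27 at index 7 after 2 comparisons. The search repeatedly halves the search space by comparing with the middle element.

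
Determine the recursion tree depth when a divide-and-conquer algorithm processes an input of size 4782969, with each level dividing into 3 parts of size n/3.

For divide and conquer with division factor 3:

Problem sizes at each level:
Level 0: 4782969
Level 1: 1594323
Level 2: 531441
Level 3: 177147
Level 4: 59049
Level 5: 19683
Level 6: 6561
Level 7: 2187
Level 8: 729
Level 9: 243
Level 10: 81
Level 11: 27
Level 12: 9
Level 13: 3
Level 14: 1

The root is level 0 and the size-1 base case is level 14 (the tree spans levels 0 through 14, i.e. 15 levels counting the root), so the depth is the number of divisions: log_3(4782969) = 14

The recursion tree depth is log_3(4782969) = 14. At each level, the problem size is divided by 3, so it takes 14 divisions to reduce to a base case of size 1. The algorithm makes 3 recursive calls at each level.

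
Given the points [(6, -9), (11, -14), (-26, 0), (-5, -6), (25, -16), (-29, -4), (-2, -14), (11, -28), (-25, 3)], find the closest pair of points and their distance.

Computing all pairwise distances among 9 points:

d((6, -9), (11, -14)) = 7.0711
d((6, -9), (-26, 0)) = 33.2415
d((6, -9), (-5, -6)) = 11.4018
d((6, -9), (25, -16)) = 20.2485
d((6, -9), (-29, -4)) = 35.3553
d((6, -9), (-2, -14)) = 9.434
d((6, -9), (11, -28)) = 19.6469
d((6, -9), (-25, 3)) = 33.2415
d((11, -14), (-26, 0)) = 39.5601
d((11, -14), (-5, -6)) = 17.8885
d((11, -14), (25, -16)) = 14.1421
d((11, -14), (-29, -4)) = 41.2311
d((11, -14), (-2, -14)) = 13.0
d((11, -14), (11, -28)) = 14.0
d((11, -14), (-25, 3)) = 39.8121
d((-26, 0), (-5, -6)) = 21.8403
d((-26, 0), (25, -16)) = 53.4509
d((-26, 0), (-29, -4)) = 5.0
d((-26, 0), (-2, -14)) = 27.7849
d((-26, 0), (11, -28)) = 46.4004
d((-26, 0), (-25, 3)) = 3.1623 <-- minimum
d((-5, -6), (25, -16)) = 31.6228
d((-5, -6), (-29, -4)) = 24.0832
d((-5, -6), (-2, -14)) = 8.544
d((-5, -6), (11, -28)) = 27.2029
d((-5, -6), (-25, 3)) = 21.9317
d((25, -16), (-29, -4)) = 55.3173
d((25, -16), (-2, -14)) = 27.074
d((25, -16), (11, -28)) = 18.4391
d((25, -16), (-25, 3)) = 53.4883
d((-29, -4), (-2, -14)) = 28.7924
d((-29, -4), (11, -28)) = 46.6476
d((-29, -4), (-25, 3)) = 8.0623
d((-2, -14), (11, -28)) = 19.105
d((-2, -14), (-25, 3)) = 28.6007
d((11, -28), (-25, 3)) = 47.5079

Closest pair: (-26, 0) and (-25, 3) with distance 3.1623

The closest pair is (-26, 0) and (-25, 3) with Euclidean distance 3.1623. For 9 points, brute-force pairwise comparison is shown above. For large n, the divide-and-conquer algorithm (sort by x, recurse on halves, check the dividing strip) achieves O(n log n).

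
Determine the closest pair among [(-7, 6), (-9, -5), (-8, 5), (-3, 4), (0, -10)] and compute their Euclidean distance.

Computing all pairwise distances among 5 points:

d((-7, 6), (-9, -5)) = 11.1803
d((-7, 6), (-8, 5)) = 1.4142 <-- minimum
d((-7, 6), (-3, 4)) = 4.4721
d((-7, 6), (0, -10)) = 17.4642
d((-9, -5), (-8, 5)) = 10.0499
d((-9, -5), (-3, 4)) = 10.8167
d((-9, -5), (0, -10)) = 10.2956
d((-8, 5), (-3, 4)) = 5.099
d((-8, 5), (0, -10)) = 17.0
d((-3, 4), (0, -10)) = 14.3178

Closest pair: (-7, 6) and (-8, 5) with distance 1.4142

The closest pair is (-7, 6) and (-8, 5) with Euclidean distance 1.4142. For 5 points, brute-force pairwise comparison is shown above. For large n, the divide-and-conquer algorithm (sort by x, recurse on halves, check the dividing strip) achieves O(n log n).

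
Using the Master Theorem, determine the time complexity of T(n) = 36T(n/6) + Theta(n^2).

Master Theorem for T(n) = 36T(n/6) + O(n^2):

a = 36, b = 6, c = 2
log_b(a) = log_6(36) = 2.0000

Case 2: c = 2 = log_6(36) = 2.0000
T(n) = O(n^2 log n) = O(n^2 log n)

For T(n) = 36T(n/6) + O(n^2): log_6(36) = 2.0000. This is Case 2 of the Master Theorem (c = log_b(a), equal work at all levels), giving O(n^2 log n).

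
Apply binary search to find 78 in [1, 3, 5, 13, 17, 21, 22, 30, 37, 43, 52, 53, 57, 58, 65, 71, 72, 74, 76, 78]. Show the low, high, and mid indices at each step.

Binary search for 78 in [1, 3, 5, 13, 17, 21, 22, 30, 37, 43, 52, 53, 57, 58, 65, 71, 72, 74, 76, 78]:

lo=0, hi=19, mid=9, arr[mid]=43 -> 43 < 78, search right half
lo=10, hi=19, mid=14, arr[mid]=65 -> 65 < 78, search right half
lo=15, hi=19, mid=17, arr[mid]=74 -> 74 < 78, search right half
lo=18, hi=19, mid=18, arr[mid]=76 -> 76 < 78, search right half
lo=19, hi=19, mid=19, arr[mid]=78 -> Found target at index 19!

Binary search finds 78 at index 19 after 5 comparisons. The search repeatedly halves the search space by comparing with the middle element.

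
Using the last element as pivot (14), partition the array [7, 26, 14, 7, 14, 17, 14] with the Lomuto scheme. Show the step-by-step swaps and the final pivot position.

Lomuto partition with pivot = 14:

Initial array: [7, 26, 14, 7, 14, 17, 14]

arr[0]=7 <= 14: swap with position 0, array becomes [7, 26, 14, 7, 14, 17, 14]
arr[1]=26 > 14: no swap
arr[2]=14 <= 14: swap with position 1, array becomes [7, 14, 26, 7, 14, 17, 14]
arr[3]=7 <= 14: swap with position 2, array becomes [7, 14, 7, 26, 14, 17, 14]
arr[4]=14 <= 14: swap with position 3, array becomes [7, 14, 7, 14, 26, 17, 14]
arr[5]=17 > 14: no swap

Place pivot at position 4: [7, 14, 7, 14, 14, 17, 26]
Pivot position: 4

After partitioning with pivot 14, the array becomes [7, 14, 7, 14, 14, 17, 26]. The pivot is placed at index 4. All elements to the left of the pivot are <= 14, and all elements to the right are > 14.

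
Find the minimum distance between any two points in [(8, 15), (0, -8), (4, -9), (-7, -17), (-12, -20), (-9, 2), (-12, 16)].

Computing all pairwise distances among 7 points:

d((8, 15), (0, -8)) = 24.3516
d((8, 15), (4, -9)) = 24.3311
d((8, 15), (-7, -17)) = 35.3412
d((8, 15), (-12, -20)) = 40.3113
d((8, 15), (-9, 2)) = 21.4009
d((8, 15), (-12, 16)) = 20.025
d((0, -8), (4, -9)) = 4.1231 <-- minimum
d((0, -8), (-7, -17)) = 11.4018
d((0, -8), (-12, -20)) = 16.9706
d((0, -8), (-9, 2)) = 13.4536
d((0, -8), (-12, 16)) = 26.8328
d((4, -9), (-7, -17)) = 13.6015
d((4, -9), (-12, -20)) = 19.4165
d((4, -9), (-9, 2)) = 17.0294
d((4, -9), (-12, 16)) = 29.6816
d((-7, -17), (-12, -20)) = 5.831
d((-7, -17), (-9, 2)) = 19.105
d((-7, -17), (-12, 16)) = 33.3766
d((-12, -20), (-9, 2)) = 22.2036
d((-12, -20), (-12, 16)) = 36.0
d((-9, 2), (-12, 16)) = 14.3178

Closest pair: (0, -8) and (4, -9) with distance 4.1231

The closest pair is (0, -8) and (4, -9) with Euclidean distance 4.1231. For 7 points, brute-force pairwise comparison is shown above. For large n, the divide-and-conquer algorithm (sort by x, recurse on halves, check the dividing strip) achieves O(n log n).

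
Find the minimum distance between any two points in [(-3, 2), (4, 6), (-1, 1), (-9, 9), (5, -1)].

Computing all pairwise distances among 5 points:

d((-3, 2), (4, 6)) = 8.0623
d((-3, 2), (-1, 1)) = 2.2361 <-- minimum
d((-3, 2), (-9, 9)) = 9.2195
d((-3, 2), (5, -1)) = 8.544
d((4, 6), (-1, 1)) = 7.0711
d((4, 6), (-9, 9)) = 13.3417
d((4, 6), (5, -1)) = 7.0711
d((-1, 1), (-9, 9)) = 11.3137
d((-1, 1), (5, -1)) = 6.3246
d((-9, 9), (5, -1)) = 17.2047

Closest pair: (-3, 2) and (-1, 1) with distance 2.2361

The closest pair is (-3, 2) and (-1, 1) with Euclidean distance 2.2361. For 5 points, brute-force pairwise comparison is shown above. For large n, the divide-and-conquer algorithm (sort by x, recurse on halves, check the dividing strip) achieves O(n log n).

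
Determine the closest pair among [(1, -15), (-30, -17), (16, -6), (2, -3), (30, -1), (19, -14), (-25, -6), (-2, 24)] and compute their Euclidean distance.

Computing all pairwise distances among 8 points:

d((1, -15), (-30, -17)) = 31.0644
d((1, -15), (16, -6)) = 17.4929
d((1, -15), (2, -3)) = 12.0416
d((1, -15), (30, -1)) = 32.2025
d((1, -15), (19, -14)) = 18.0278
d((1, -15), (-25, -6)) = 27.5136
d((1, -15), (-2, 24)) = 39.1152
d((-30, -17), (16, -6)) = 47.2969
d((-30, -17), (2, -3)) = 34.9285
d((-30, -17), (30, -1)) = 62.0967
d((-30, -17), (19, -14)) = 49.0918
d((-30, -17), (-25, -6)) = 12.083
d((-30, -17), (-2, 24)) = 49.6488
d((16, -6), (2, -3)) = 14.3178
d((16, -6), (30, -1)) = 14.8661
d((16, -6), (19, -14)) = 8.544 <-- minimum
d((16, -6), (-25, -6)) = 41.0
d((16, -6), (-2, 24)) = 34.9857
d((2, -3), (30, -1)) = 28.0713
d((2, -3), (19, -14)) = 20.2485
d((2, -3), (-25, -6)) = 27.1662
d((2, -3), (-2, 24)) = 27.2947
d((30, -1), (19, -14)) = 17.0294
d((30, -1), (-25, -6)) = 55.2268
d((30, -1), (-2, 24)) = 40.6079
d((19, -14), (-25, -6)) = 44.7214
d((19, -14), (-2, 24)) = 43.4166
d((-25, -6), (-2, 24)) = 37.8021

Closest pair: (16, -6) and (19, -14) with distance 8.544

The closest pair is (16, -6) and (19, -14) with Euclidean distance 8.544. For 8 points, brute-force pairwise comparison is shown above. For large n, the divide-and-conquer algorithm (sort by x, recurse on halves, check the dividing strip) achieves O(n log n).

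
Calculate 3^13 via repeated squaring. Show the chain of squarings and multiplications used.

Computing 3^13 by squaring (build up from 3^1; each line after the first costs one multiplication):

3^1 = 3
3^2 = (3^1)^2 = 3^2 = 9
3^3 = 3 * 3^2 = 3 * 9 = 27
3^6 = (3^3)^2 = 27^2 = 729
3^12 = (3^6)^2 = 729^2 = 531441
3^13 = 3 * 3^12 = 3 * 531441 = 1594323

Result: 1594323
Multiplications needed: 5 (5 lines after 3^1)

3^13 = 1594323. Using exponentiation by squaring, this requires 5 multiplications. The key idea: if the exponent is even, square the half-power; if odd, multiply by the base once.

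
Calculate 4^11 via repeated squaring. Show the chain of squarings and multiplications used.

Computing 4^11 by squaring (build up from 4^1; each line after the first costs one multiplication):

4^1 = 4
4^2 = (4^1)^2 = 4^2 = 16
4^4 = (4^2)^2 = 16^2 = 256
4^5 = 4 * 4^4 = 4 * 256 = 1024
4^10 = (4^5)^2 = 1024^2 = 1048576
4^11 = 4 * 4^10 = 4 * 1048576 = 4194304

Result: 4194304
Multiplications needed: 5 (5 lines after 4^1)

4^11 = 4194304. Using exponentiation by squaring, this requires 5 multiplications. The key idea: if the exponent is even, square the half-power; if odd, multiply by the base once.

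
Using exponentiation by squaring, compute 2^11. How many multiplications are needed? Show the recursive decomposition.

Computing 2^11 by squaring (build up from 2^1; each line after the first costs one multiplication):

2^1 = 2
2^2 = (2^1)^2 = 2^2 = 4
2^4 = (2^2)^2 = 4^2 = 16
2^5 = 2 * 2^4 = 2 * 16 = 32
2^10 = (2^5)^2 = 32^2 = 1024
2^11 = 2 * 2^10 = 2 * 1024 = 2048

Result: 2048
Multiplications needed: 5 (5 lines after 2^1)

2^11 = 2048. Using exponentiation by squaring, this requires 5 multiplications. The key idea: if the exponent is even, square the half-power; if odd, multiply by the base once.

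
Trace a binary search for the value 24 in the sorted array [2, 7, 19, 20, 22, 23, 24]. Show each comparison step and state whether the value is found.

Binary search for 24 in [2, 7, 19, 20, 22, 23, 24]:

lo=0, hi=6, mid=3, arr[mid]=20 -> 20 < 24, search right half
lo=4, hi=6, mid=5, arr[mid]=23 -> 23 < 24, search right half
lo=6, hi=6, mid=6, arr[mid]=24 -> Found target at index 6!

Binary search finds 24 at index 6 after 3 comparisons. The search repeatedly halves the search space by comparing with the middle element.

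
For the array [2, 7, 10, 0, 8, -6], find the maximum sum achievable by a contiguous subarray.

Using Kadane's algorithm on [2, 7, 10, 0, 8, -6]:

Scanning through the array:
Position 1 (value 7): max_ending_here = 9, max_so_far = 9
Position 2 (value 10): max_ending_here = 19, max_so_far = 19
Position 3 (value 0): max_ending_here = 19, max_so_far = 19
Position 4 (value 8): max_ending_here = 27, max_so_far = 27
Position 5 (value -6): max_ending_here = 21, max_so_far = 27

Maximum subarray: [2, 7, 10, 0, 8]
Maximum sum: 27

The maximum subarray is [2, 7, 10, 0, 8] with sum 27. This subarray runs from index 0 to index 4.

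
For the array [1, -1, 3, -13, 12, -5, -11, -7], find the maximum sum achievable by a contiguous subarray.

Using Kadane's algorithm on [1, -1, 3, -13, 12, -5, -11, -7]:

Scanning through the array:
Position 1 (value -1): max_ending_here = 0, max_so_far = 1
Position 2 (value 3): max_ending_here = 3, max_so_far = 3
Position 3 (value -13): max_ending_here = -10, max_so_far = 3
Position 4 (value 12): max_ending_here = 12, max_so_far = 12
Position 5 (value -5): max_ending_here = 7, max_so_far = 12
Position 6 (value -11): max_ending_here = -4, max_so_far = 12
Position 7 (value -7): max_ending_here = -7, max_so_far = 12

Maximum subarray: [12]
Maximum sum: 12

The maximum subarray is [12] with sum 12. This subarray runs from index 4 to index 4.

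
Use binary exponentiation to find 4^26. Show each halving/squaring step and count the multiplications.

Computing 4^26 by squaring (build up from 4^1; each line after the first costs one multiplication):

4^1 = 4
4^2 = (4^1)^2 = 4^2 = 16
4^3 = 4 * 4^2 = 4 * 16 = 64
4^6 = (4^3)^2 = 64^2 = 4096
4^12 = (4^6)^2 = 4096^2 = 16777216
4^13 = 4 * 4^12 = 4 * 16777216 = 67108864
4^26 = (4^13)^2 = 67108864^2 = 4503599627370496

Result: 4503599627370496
Multiplications needed: 6 (6 lines after 4^1)

4^26 = 4503599627370496. Using exponentiation by squaring, this requires 6 multiplications. The key idea: if the exponent is even, square the half-power; if odd, multiply by the base once.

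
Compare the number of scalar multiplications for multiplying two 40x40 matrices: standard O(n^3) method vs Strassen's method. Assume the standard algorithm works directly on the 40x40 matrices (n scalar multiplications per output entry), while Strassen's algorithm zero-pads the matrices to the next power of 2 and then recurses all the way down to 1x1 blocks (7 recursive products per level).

Matrix multiplication for 40x40 matrices:

Strassen's algorithm requires power-of-2 dimensions. Pad 40x40 to 64x64 (next power of 2).

Standard algorithm: 40^3 = 64000 multiplications
Strassen's algorithm: 7^(log2(64)) = 7^6 = 117649 multiplications
Difference: 64000 - 117649 = -53649 (Strassen uses MORE here due to padding overhead — for small or just-over-power-of-2 n, padding can outweigh the per-level savings)

Standard: 64000 multiplications (40^3). Strassen: 117649 multiplications (7^6, after padding to 64x64). Strassen reduces 8 recursive multiplications to 7 at each level.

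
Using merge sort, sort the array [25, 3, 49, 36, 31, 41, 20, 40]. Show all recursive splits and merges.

Merge sort trace:

Split: [25, 3, 49, 36, 31, 41, 20, 40] -> [25, 3, 49, 36] and [31, 41, 20, 40]
  Split: [25, 3, 49, 36] -> [25, 3] and [49, 36]
    Split: [25, 3] -> [25] and [3]
    Merge: [25] + [3] -> [3, 25]
    Split: [49, 36] -> [49] and [36]
    Merge: [49] + [36] -> [36, 49]
  Merge: [3, 25] + [36, 49] -> [3, 25, 36, 49]
  Split: [31, 41, 20, 40] -> [31, 41] and [20, 40]
    Split: [31, 41] -> [31] and [41]
    Merge: [31] + [41] -> [31, 41]
    Split: [20, 40] -> [20] and [40]
    Merge: [20] + [40] -> [20, 40]
  Merge: [31, 41] + [20, 40] -> [20, 31, 40, 41]
Merge: [3, 25, 36, 49] + [20, 31, 40, 41] -> [3, 20, 25, 31, 36, 40, 41, 49]

Final sorted array: [3, 20, 25, 31, 36, 40, 41, 49]

The merge sort proceeds by recursively splitting the array and merging sorted halves.
After all merges, the sorted array is [3, 20, 25, 31, 36, 40, 41, 49].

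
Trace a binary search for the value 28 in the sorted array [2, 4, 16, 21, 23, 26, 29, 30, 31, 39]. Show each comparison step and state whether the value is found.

Binary search for 28 in [2, 4, 16, 21, 23, 26, 29, 30, 31, 39]:

lo=0, hi=9, mid=4, arr[mid]=23 -> 23 < 28, search right half
lo=5, hi=9, mid=7, arr[mid]=30 -> 30 > 28, search left half
lo=5, hi=6, mid=5, arr[mid]=26 -> 26 < 28, search right half
lo=6, hi=6, mid=6, arr[mid]=29 -> 29 > 28, search left half
lo=6 > hi=5, target 28 not found

Binary search determines that 28 is not in the array after 4 comparisons. The search space was exhausted without finding the target.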